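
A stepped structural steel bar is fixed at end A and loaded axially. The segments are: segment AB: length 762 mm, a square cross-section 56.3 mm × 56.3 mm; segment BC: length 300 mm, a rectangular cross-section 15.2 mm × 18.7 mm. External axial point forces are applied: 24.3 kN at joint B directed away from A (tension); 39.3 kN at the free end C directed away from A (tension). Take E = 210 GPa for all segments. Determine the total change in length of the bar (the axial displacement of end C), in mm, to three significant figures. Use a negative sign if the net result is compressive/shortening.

0.270 mm

Internal axial forces (sectioning from the free end, tension +): N_BC = 39.3 kN, N_AB = 63.6 kN.
A_AB = 3170 mm².
A_BC = 284.2 mm².
δ_AB = 63600·762/(3170·210000) = 0.07281 mm
δ_BC = 39300·300/(284.2·210000) = 0.1975 mm
δ = Σδ_i = 0.2703 mm.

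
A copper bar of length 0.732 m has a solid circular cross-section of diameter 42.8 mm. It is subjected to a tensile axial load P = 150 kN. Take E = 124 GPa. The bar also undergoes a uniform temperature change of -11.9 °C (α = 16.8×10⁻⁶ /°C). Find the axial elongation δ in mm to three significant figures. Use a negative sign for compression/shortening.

A = 1439 mm².
δ_mech = NL/(AE) = 150000·732/(1439·124000) = 0.6155 mm.
δ_thermal = αLΔT = 16.8e-6·732·-11.9 = -0.1463 mm.
δ = δ_mech + δ_thermal = 0.4691 mm.

0.469 mm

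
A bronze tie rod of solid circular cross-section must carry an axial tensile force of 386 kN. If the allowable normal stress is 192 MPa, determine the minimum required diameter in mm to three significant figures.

Required area A ≥ P/σ_allow = 386000/192 = 2010 mm².
For a solid circular section, d ≥ √(4A/π) = 50.59 mm.

50.6 mm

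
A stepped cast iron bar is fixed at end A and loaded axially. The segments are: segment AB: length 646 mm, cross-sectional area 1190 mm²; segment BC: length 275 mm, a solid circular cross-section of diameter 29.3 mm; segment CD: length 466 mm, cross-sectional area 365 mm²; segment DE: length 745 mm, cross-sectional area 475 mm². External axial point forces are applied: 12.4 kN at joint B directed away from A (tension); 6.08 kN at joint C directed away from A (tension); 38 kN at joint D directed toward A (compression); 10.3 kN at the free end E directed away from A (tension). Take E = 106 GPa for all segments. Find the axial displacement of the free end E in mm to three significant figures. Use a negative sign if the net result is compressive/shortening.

Internal axial forces (sectioning from the free end, tension +): N_DE = 10.3 kN, N_CD = -27.7 kN, N_BC = -21.62 kN, N_AB = -9.22 kN.
A_BC = 674.3 mm².
δ_AB = -9220·646/(1190·106000) = -0.04722 mm
δ_BC = -21620·275/(674.3·106000) = -0.08319 mm
δ_CD = -27700·466/(365·106000) = -0.3336 mm
δ_DE = 10300·745/(475·106000) = 0.1524 mm
δ = Σδ_i = -0.3116 mm.

-0.312 mm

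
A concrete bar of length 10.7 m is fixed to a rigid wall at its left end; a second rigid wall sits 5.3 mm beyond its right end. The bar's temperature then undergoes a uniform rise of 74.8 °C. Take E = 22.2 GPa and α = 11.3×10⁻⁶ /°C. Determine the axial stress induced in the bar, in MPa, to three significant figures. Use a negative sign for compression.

Free thermal expansion αLΔT = 11.3e-6 · 10700 · 74.8 = 9.044 mm.
The walls engage after the gap closes; constrained expansion = 9.044 − 5.3 = 3.744 mm.
The walls impose strain ε = −(3.744)/10700 = -3.4991e-04; σ = Eε = 22200 · -3.4991e-04 = -7.768 MPa.

-7.77 MPa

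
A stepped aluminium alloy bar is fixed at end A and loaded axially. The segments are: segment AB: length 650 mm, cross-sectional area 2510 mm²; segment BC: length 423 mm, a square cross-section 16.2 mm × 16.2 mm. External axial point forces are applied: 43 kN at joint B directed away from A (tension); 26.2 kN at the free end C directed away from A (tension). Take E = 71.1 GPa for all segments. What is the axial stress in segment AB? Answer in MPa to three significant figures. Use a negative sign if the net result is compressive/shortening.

Internal axial forces (sectioning from the free end, tension +): N_BC = 26.2 kN, N_AB = 69.2 kN.
σ_AB = N_AB/A_AB = 69200/2510 = 27.57 MPa.

27.6 MPa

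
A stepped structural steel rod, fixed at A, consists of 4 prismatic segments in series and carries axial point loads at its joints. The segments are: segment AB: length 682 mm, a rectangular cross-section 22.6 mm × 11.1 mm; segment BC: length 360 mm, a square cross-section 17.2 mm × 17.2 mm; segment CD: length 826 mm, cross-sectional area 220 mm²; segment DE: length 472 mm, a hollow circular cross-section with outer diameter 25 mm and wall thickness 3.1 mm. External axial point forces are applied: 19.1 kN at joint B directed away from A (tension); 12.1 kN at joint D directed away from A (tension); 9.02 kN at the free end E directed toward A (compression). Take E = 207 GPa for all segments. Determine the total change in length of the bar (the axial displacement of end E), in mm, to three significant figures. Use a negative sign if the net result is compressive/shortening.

Internal axial forces (sectioning from the free end, tension +): N_DE = -9.02 kN, N_CD = 3.08 kN, N_BC = 3.08 kN, N_AB = 22.18 kN.
A_AB = 250.9 mm².
A_BC = 295.8 mm².
A_DE = 213.3 mm².
δ_AB = 22180·682/(250.9·207000) = 0.2913 mm
δ_BC = 3080·360/(295.8·207000) = 0.01811 mm
δ_CD = 3080·826/(220·207000) = 0.05586 mm
δ_DE = -9020·472/(213.3·207000) = -0.09643 mm
δ = Σδ_i = 0.2688 mm.

0.269 mm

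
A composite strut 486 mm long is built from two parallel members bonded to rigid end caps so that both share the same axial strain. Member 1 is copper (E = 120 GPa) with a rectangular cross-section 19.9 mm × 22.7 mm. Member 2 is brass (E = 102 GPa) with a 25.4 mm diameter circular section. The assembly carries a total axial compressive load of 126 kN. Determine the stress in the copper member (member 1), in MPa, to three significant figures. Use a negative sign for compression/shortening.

-143 MPa

A_1 = 451.7 mm².
A_2 = 506.7 mm².
Equal strain + equilibrium ⇒ each member carries load in proportion to AE: A₁E₁ = 54210000 N, A₂E₂ = 51680000 N, ΣAE = 105900000 N.
σ₁ = P·E₁/ΣAE = -126000·120000/105900000 = -142.8 MPa.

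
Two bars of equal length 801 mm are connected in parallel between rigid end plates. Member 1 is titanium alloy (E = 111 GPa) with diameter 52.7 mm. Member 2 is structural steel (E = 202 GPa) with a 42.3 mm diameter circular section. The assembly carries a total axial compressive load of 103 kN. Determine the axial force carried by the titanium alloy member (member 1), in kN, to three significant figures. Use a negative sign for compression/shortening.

A_1 = 2181 mm².
A_2 = 1405 mm².
Equal strain + equilibrium ⇒ each member carries load in proportion to AE: A₁E₁ = 242100000 N, A₂E₂ = 283900000 N, ΣAE = 526000000 N.
F₁ = P·A₁E₁/ΣAE = -103000·242100000/526000000 = -47410 N.

-47.4 kN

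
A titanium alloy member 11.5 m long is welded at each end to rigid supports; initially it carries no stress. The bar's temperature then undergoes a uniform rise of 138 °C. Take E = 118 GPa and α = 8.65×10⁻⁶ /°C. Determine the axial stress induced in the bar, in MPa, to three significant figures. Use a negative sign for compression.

-141 MPa

Free thermal expansion αLΔT = 8.65e-6 · 11500 · 138 = 13.73 mm.
The walls impose strain ε = −(13.73)/11500 = -1.1937e-03; σ = Eε = 118000 · -1.1937e-03 = -140.9 MPa.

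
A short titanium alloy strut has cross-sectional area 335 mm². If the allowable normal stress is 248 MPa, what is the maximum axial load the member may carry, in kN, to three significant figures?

P_max = σ_allow · A = 248 · 335 = 83080 N = 83.08 kN.

83.1 kN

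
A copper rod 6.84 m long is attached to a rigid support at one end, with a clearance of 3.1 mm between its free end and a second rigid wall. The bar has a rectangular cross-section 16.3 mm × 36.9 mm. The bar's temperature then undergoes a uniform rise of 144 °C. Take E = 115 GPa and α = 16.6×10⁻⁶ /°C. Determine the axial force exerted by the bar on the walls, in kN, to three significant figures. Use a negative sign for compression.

-134 kN

Free thermal expansion αLΔT = 16.6e-6 · 6840 · 144 = 16.35 mm.
The walls engage after the gap closes; constrained expansion = 16.35 − 3.1 = 13.25 mm.
The walls impose strain ε = −(13.25)/6840 = -1.9372e-03; σ = Eε = 115000 · -1.9372e-03 = -222.8 MPa.
Wall reaction R = σ·A = -222.8·601.5 = -134000 N = -134 kN.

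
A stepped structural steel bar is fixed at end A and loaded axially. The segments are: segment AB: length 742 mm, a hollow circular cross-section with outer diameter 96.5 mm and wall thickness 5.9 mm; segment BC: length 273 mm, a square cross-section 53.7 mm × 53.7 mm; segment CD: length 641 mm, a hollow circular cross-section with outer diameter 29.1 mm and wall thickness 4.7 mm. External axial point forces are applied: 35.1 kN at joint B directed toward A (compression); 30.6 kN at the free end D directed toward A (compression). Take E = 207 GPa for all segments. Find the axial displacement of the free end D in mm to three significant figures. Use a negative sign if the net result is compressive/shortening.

Internal axial forces (sectioning from the free end, tension +): N_CD = -30.6 kN, N_BC = -30.6 kN, N_AB = -65.7 kN.
A_AB = 1679 mm².
A_BC = 2884 mm².
A_CD = 360.3 mm².
δ_AB = -65700·742/(1679·207000) = -0.1402 mm
δ_BC = -30600·273/(2884·207000) = -0.01399 mm
δ_CD = -30600·641/(360.3·207000) = -0.263 mm
δ = Σδ_i = -0.4172 mm.

-0.417 mm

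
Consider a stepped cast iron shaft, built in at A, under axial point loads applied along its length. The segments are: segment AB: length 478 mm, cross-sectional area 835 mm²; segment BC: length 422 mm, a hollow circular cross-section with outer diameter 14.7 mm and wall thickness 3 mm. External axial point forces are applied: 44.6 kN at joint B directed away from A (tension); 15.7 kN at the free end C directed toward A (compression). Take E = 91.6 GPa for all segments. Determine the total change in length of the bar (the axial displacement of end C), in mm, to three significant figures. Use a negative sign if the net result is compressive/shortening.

-0.475 mm

Internal axial forces (sectioning from the free end, tension +): N_BC = -15.7 kN, N_AB = 28.9 kN.
A_BC = 110.3 mm².
δ_AB = 28900·478/(835·91600) = 0.1806 mm
δ_BC = -15700·422/(110.3·91600) = -0.6559 mm
δ = Σδ_i = -0.4753 mm.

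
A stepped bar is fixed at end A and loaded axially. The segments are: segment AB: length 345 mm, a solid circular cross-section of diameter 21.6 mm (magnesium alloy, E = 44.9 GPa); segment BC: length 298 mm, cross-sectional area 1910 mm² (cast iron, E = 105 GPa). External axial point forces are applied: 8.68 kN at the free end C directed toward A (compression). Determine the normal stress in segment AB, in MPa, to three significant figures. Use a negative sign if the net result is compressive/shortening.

Internal axial forces (sectioning from the free end, tension +): N_BC = -8.68 kN, N_AB = -8.68 kN.
A_AB = 366.4 mm².
σ_AB = N_AB/A_AB = -8680/366.4 = -23.69 MPa.

-23.7 MPa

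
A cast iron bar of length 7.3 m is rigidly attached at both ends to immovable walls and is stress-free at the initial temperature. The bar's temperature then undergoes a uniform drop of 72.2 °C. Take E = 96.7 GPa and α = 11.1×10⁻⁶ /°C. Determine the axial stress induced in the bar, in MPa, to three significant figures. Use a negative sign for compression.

77.5 MPa

Free thermal expansion αLΔT = 11.1e-6 · 7300 · -72.2 = -5.85 mm.
The walls impose strain ε = −(-5.85)/7300 = 8.0142e-04; σ = Eε = 96700 · 8.0142e-04 = 77.5 MPa.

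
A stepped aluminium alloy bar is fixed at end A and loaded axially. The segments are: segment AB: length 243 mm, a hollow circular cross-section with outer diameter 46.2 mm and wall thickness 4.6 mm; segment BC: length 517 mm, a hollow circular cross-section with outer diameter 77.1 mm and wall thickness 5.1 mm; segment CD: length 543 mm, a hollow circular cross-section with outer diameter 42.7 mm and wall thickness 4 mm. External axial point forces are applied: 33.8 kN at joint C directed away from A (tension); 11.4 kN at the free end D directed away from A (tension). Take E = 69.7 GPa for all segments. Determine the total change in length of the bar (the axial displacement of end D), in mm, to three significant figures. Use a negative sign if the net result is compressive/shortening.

Internal axial forces (sectioning from the free end, tension +): N_CD = 11.4 kN, N_BC = 45.2 kN, N_AB = 45.2 kN.
A_AB = 601.2 mm².
A_BC = 1154 mm².
A_CD = 486.3 mm².
δ_AB = 45200·243/(601.2·69700) = 0.2621 mm
δ_BC = 45200·517/(1154·69700) = 0.2906 mm
δ_CD = 11400·543/(486.3·69700) = 0.1826 mm
δ = Σδ_i = 0.7354 mm.

0.735 mm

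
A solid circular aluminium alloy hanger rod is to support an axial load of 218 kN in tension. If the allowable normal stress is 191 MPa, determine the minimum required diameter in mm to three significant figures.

Required area A ≥ P/σ_allow = 218000/191 = 1141 mm².
For a solid circular section, d ≥ √(4A/π) = 38.12 mm.

38.1 mm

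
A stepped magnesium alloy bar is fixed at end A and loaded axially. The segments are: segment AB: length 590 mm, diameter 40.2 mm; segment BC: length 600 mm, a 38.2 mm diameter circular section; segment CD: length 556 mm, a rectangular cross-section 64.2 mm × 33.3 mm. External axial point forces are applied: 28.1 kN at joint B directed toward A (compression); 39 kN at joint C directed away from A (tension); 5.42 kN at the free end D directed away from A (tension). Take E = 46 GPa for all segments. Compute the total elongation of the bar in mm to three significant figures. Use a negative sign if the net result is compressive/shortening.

0.701 mm

Internal axial forces (sectioning from the free end, tension +): N_CD = 5.42 kN, N_BC = 44.42 kN, N_AB = 16.32 kN.
A_AB = 1269 mm².
A_BC = 1146 mm².
A_CD = 2138 mm².
δ_AB = 16320·590/(1269·46000) = 0.1649 mm
δ_BC = 44420·600/(1146·46000) = 0.5055 mm
δ_CD = 5420·556/(2138·46000) = 0.03064 mm
δ = Σδ_i = 0.7011 mm.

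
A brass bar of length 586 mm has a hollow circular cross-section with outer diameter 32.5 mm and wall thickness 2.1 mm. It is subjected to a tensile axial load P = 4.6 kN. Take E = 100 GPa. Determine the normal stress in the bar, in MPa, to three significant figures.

A = 200.6 mm².
σ = N/A = 4600/200.6 = 22.94 MPa.

22.9 MPa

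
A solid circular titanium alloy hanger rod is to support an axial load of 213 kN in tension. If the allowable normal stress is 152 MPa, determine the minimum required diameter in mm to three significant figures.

Required area A ≥ P/σ_allow = 213000/152 = 1401 mm².
For a solid circular section, d ≥ √(4A/π) = 42.24 mm.

42.2 mm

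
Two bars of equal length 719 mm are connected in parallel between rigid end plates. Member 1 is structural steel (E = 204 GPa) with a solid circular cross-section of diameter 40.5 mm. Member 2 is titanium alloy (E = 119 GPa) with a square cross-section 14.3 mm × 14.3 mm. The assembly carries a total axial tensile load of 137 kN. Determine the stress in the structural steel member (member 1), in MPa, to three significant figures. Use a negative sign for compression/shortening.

A_1 = 1288 mm².
A_2 = 204.5 mm².
Equal strain + equilibrium ⇒ each member carries load in proportion to AE: A₁E₁ = 262800000 N, A₂E₂ = 24330000 N, ΣAE = 287100000 N.
σ₁ = P·E₁/ΣAE = 137000·204000/287100000 = 97.33 MPa.

97.3 MPa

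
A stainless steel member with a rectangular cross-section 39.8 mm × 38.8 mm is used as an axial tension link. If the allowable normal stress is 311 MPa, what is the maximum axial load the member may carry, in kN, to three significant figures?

A = 1544 mm².
P_max = σ_allow · A = 311 · 1544 = 480300 N = 480.3 kN.

480 kN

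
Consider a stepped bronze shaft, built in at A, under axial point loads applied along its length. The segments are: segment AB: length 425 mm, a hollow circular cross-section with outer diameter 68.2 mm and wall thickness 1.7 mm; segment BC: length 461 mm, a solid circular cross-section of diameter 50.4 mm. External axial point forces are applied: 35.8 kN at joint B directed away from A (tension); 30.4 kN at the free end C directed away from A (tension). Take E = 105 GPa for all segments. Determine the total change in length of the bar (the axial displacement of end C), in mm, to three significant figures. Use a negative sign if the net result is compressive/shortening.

Internal axial forces (sectioning from the free end, tension +): N_BC = 30.4 kN, N_AB = 66.2 kN.
A_AB = 355.2 mm².
A_BC = 1995 mm².
δ_AB = 66200·425/(355.2·105000) = 0.7545 mm
δ_BC = 30400·461/(1995·105000) = 0.0669 mm
δ = Σδ_i = 0.8214 mm.

0.821 mm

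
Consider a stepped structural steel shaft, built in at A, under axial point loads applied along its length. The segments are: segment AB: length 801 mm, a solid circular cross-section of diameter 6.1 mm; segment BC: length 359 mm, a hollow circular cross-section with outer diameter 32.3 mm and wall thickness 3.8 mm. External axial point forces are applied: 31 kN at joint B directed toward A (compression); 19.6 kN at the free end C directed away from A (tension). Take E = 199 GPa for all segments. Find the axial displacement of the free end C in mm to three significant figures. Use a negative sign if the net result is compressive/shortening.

Internal axial forces (sectioning from the free end, tension +): N_BC = 19.6 kN, N_AB = -11.4 kN.
A_AB = 29.22 mm².
A_BC = 340.2 mm².
δ_AB = -11400·801/(29.22·199000) = -1.57 mm
δ_BC = 19600·359/(340.2·199000) = 0.1039 mm
δ = Σδ_i = -1.466 mm.

-1.47 mm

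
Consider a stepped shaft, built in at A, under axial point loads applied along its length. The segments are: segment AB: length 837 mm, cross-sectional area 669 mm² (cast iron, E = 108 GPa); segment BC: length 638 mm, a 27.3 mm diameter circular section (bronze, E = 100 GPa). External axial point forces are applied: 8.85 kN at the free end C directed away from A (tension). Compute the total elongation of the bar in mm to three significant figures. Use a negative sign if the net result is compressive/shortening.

Internal axial forces (sectioning from the free end, tension +): N_BC = 8.85 kN, N_AB = 8.85 kN.
A_BC = 585.3 mm².
δ_AB = 8850·837/(669·108000) = 0.1025 mm
δ_BC = 8850·638/(585.3·100000) = 0.09646 mm
δ = Σδ_i = 0.199 mm.

0.199 mm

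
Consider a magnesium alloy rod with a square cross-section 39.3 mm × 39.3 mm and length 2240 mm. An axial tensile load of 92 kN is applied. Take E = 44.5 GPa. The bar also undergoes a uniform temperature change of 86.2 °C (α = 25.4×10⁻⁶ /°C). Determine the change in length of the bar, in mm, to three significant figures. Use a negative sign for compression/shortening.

A = 1544 mm².
δ_mech = NL/(AE) = 92000·2240/(1544·44500) = 2.998 mm.
δ_thermal = αLΔT = 25.4e-6·2240·86.2 = 4.904 mm.
δ = δ_mech + δ_thermal = 7.903 mm.

7.90 mm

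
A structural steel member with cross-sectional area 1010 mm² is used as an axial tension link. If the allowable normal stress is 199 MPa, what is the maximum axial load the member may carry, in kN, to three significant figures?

201 kN

P_max = σ_allow · A = 199 · 1010 = 201000 N = 201 kN.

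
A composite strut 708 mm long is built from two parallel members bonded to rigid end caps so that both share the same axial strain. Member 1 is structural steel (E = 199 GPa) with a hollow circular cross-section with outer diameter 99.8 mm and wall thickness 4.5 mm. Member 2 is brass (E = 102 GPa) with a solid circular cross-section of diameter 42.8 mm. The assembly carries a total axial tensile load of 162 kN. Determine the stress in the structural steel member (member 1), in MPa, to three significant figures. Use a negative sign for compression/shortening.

77.7 MPa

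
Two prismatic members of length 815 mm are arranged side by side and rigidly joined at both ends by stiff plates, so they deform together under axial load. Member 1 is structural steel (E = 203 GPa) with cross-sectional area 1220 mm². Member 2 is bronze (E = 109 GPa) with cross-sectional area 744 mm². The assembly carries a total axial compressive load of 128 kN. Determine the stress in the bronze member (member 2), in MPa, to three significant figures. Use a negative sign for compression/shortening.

-42.4 MPa

Equal strain + equilibrium ⇒ each member carries load in proportion to AE: A₁E₁ = 247700000 N, A₂E₂ = 81100000 N, ΣAE = 328800000 N.
σ₂ = P·E₂/ΣAE = -128000·109000/328800000 = -42.44 MPa.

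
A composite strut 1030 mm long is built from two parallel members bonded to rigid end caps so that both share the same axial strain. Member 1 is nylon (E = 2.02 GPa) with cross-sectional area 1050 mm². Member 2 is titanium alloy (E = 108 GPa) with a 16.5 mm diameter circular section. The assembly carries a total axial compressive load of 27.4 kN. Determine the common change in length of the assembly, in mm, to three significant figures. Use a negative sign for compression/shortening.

-1.12 mm

A_2 = 213.8 mm².
Equal strain + equilibrium ⇒ each member carries load in proportion to AE: A₁E₁ = 2121000 N, A₂E₂ = 23090000 N, ΣAE = 25210000 N.
δ = PL/ΣAE = -27400·1030/25210000 = -1.119 mm.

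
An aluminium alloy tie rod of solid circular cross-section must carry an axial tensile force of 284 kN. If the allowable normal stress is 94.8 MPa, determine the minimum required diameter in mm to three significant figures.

Required area A ≥ P/σ_allow = 284000/94.8 = 2996 mm².
For a solid circular section, d ≥ √(4A/π) = 61.76 mm.

61.8 mm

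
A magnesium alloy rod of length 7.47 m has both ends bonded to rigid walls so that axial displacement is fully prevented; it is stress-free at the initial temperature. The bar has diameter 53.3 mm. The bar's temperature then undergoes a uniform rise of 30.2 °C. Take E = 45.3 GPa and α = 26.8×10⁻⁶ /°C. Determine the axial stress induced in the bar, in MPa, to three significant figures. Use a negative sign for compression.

Free thermal expansion αLΔT = 26.8e-6 · 7470 · 30.2 = 6.046 mm.
The walls impose strain ε = −(6.046)/7470 = -8.0936e-04; σ = Eε = 45300 · -8.0936e-04 = -36.66 MPa.

-36.7 MPa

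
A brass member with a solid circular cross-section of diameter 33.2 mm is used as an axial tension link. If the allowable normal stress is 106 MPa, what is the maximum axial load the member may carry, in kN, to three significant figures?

91.8 kN

A = 865.7 mm².
P_max = σ_allow · A = 106 · 865.7 = 91760 N = 91.76 kN.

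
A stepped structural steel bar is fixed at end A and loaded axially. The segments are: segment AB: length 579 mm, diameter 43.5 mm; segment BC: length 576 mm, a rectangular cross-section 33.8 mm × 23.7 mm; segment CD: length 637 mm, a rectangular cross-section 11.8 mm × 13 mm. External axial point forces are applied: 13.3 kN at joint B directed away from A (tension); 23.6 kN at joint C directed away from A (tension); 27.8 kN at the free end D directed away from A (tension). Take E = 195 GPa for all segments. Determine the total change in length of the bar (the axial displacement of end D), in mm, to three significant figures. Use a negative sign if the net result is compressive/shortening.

0.911 mm

Internal axial forces (sectioning from the free end, tension +): N_CD = 27.8 kN, N_BC = 51.4 kN, N_AB = 64.7 kN.
A_AB = 1486 mm².
A_BC = 801.1 mm².
A_CD = 153.4 mm².
δ_AB = 64700·579/(1486·195000) = 0.1293 mm
δ_BC = 51400·576/(801.1·195000) = 0.1895 mm
δ_CD = 27800·637/(153.4·195000) = 0.592 mm
δ = Σδ_i = 0.9108 mm.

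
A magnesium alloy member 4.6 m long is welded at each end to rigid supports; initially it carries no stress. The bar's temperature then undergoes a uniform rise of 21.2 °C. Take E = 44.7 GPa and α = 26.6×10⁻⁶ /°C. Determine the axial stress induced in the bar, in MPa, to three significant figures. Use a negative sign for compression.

Free thermal expansion αLΔT = 26.6e-6 · 4600 · 21.2 = 2.594 mm.
The walls impose strain ε = −(2.594)/4600 = -5.6392e-04; σ = Eε = 44700 · -5.6392e-04 = -25.21 MPa.

-25.2 MPa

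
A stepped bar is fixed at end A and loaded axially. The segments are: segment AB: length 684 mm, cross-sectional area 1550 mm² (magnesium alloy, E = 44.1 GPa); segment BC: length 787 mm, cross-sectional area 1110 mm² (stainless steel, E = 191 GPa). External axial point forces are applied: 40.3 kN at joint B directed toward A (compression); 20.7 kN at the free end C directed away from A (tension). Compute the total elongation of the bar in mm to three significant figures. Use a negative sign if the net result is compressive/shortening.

-0.119 mm

Internal axial forces (sectioning from the free end, tension +): N_BC = 20.7 kN, N_AB = -19.6 kN.
δ_AB = -19600·684/(1550·44100) = -0.1961 mm
δ_BC = 20700·787/(1110·191000) = 0.07684 mm
δ = Σδ_i = -0.1193 mm.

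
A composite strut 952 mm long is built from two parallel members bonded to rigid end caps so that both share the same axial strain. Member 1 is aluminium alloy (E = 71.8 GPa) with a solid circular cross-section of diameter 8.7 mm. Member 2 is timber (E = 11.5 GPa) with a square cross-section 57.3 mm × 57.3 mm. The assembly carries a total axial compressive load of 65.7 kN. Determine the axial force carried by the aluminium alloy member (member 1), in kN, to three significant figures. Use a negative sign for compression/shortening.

-6.67 kN

A_1 = 59.45 mm².
A_2 = 3283 mm².
Equal strain + equilibrium ⇒ each member carries load in proportion to AE: A₁E₁ = 4268000 N, A₂E₂ = 37760000 N, ΣAE = 42030000 N.
F₁ = P·A₁E₁/ΣAE = -65700·4268000/42030000 = -6673 N.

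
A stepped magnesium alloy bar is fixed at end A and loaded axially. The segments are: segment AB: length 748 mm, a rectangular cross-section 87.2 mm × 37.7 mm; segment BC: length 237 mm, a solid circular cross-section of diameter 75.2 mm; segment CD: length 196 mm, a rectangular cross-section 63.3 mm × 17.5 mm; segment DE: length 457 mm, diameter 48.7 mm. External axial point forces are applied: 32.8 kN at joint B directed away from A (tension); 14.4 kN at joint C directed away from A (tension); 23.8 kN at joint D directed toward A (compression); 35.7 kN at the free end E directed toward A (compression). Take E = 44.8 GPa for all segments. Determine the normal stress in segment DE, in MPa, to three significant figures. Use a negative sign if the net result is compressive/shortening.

-19.2 MPa

Internal axial forces (sectioning from the free end, tension +): N_DE = -35.7 kN, N_CD = -59.5 kN, N_BC = -45.1 kN, N_AB = -12.3 kN.
A_DE = 1863 mm².
σ_DE = N_DE/A_DE = -35700/1863 = -19.17 MPa.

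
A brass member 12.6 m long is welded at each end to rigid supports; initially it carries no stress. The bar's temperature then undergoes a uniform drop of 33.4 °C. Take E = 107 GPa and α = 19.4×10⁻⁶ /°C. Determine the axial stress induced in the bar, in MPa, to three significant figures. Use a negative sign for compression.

Free thermal expansion αLΔT = 19.4e-6 · 12600 · -33.4 = -8.164 mm.
The walls impose strain ε = −(-8.164)/12600 = 6.4796e-04; σ = Eε = 107000 · 6.4796e-04 = 69.33 MPa.

69.3 MPa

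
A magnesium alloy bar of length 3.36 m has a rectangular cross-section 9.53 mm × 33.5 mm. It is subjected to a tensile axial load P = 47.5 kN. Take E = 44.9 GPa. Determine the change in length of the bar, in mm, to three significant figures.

A = 319.3 mm².
δ_mech = NL/(AE) = 47500·3360/(319.3·44900) = 11.13 mm.

11.1 mm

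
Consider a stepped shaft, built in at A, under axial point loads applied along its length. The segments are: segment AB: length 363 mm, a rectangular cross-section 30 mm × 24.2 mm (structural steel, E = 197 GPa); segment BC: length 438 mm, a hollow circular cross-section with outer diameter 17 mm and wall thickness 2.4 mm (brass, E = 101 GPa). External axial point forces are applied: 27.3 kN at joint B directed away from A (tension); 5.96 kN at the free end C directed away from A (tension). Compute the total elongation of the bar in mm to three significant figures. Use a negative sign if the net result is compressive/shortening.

0.319 mm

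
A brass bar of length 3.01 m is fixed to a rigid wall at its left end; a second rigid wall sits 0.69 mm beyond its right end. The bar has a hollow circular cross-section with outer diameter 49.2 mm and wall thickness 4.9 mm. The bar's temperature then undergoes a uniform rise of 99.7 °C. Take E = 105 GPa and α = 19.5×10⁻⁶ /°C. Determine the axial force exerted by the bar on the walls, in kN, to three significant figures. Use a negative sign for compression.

-123 kN

Free thermal expansion αLΔT = 19.5e-6 · 3010 · 99.7 = 5.852 mm.
The walls engage after the gap closes; constrained expansion = 5.852 − 0.69 = 5.162 mm.
The walls impose strain ε = −(5.162)/3010 = -1.7149e-03; σ = Eε = 105000 · -1.7149e-03 = -180.1 MPa.
Wall reaction R = σ·A = -180.1·681.9 = -122800 N = -122.8 kN.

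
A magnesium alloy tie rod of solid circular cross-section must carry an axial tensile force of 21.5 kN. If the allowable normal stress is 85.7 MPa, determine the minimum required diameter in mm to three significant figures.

17.9 mm

Required area A ≥ P/σ_allow = 21500/85.7 = 250.9 mm².
For a solid circular section, d ≥ √(4A/π) = 17.87 mm.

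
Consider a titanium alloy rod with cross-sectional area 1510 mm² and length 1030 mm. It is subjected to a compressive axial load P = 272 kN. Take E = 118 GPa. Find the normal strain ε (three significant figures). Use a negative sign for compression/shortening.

-0.00153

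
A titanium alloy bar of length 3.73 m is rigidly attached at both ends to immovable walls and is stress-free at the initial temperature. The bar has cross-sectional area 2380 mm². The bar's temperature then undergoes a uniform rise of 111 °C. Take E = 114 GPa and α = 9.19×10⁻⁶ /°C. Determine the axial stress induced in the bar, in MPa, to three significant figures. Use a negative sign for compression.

-116 MPa

Free thermal expansion αLΔT = 9.19e-6 · 3730 · 111 = 3.805 mm.
The walls impose strain ε = −(3.805)/3730 = -1.0201e-03; σ = Eε = 114000 · -1.0201e-03 = -116.3 MPa.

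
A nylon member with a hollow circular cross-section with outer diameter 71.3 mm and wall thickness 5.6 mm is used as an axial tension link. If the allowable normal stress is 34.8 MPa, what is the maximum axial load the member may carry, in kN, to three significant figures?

40.2 kN

A = 1156 mm².
P_max = σ_allow · A = 34.8 · 1156 = 40220 N = 40.22 kN.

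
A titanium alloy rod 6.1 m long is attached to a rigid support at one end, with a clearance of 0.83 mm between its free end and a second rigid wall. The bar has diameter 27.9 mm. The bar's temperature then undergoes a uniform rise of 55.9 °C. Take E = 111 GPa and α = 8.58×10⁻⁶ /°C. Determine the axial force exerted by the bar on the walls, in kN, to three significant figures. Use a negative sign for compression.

-23.3 kN

Free thermal expansion αLΔT = 8.58e-6 · 6100 · 55.9 = 2.926 mm.
The walls engage after the gap closes; constrained expansion = 2.926 − 0.83 = 2.096 mm.
The walls impose strain ε = −(2.096)/6100 = -3.4356e-04; σ = Eε = 111000 · -3.4356e-04 = -38.13 MPa.
Wall reaction R = σ·A = -38.13·611.4 = -23310 N = -23.31 kN.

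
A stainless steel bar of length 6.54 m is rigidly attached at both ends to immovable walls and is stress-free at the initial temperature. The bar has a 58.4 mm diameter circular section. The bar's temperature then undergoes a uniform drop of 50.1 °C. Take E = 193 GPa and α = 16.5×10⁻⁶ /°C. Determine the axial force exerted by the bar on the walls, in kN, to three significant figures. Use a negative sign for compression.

427 kN

Free thermal expansion αLΔT = 16.5e-6 · 6540 · -50.1 = -5.406 mm.
The walls impose strain ε = −(-5.406)/6540 = 8.2665e-04; σ = Eε = 193000 · 8.2665e-04 = 159.5 MPa.
Wall reaction R = σ·A = 159.5·2679 = 427400 N = 427.4 kN.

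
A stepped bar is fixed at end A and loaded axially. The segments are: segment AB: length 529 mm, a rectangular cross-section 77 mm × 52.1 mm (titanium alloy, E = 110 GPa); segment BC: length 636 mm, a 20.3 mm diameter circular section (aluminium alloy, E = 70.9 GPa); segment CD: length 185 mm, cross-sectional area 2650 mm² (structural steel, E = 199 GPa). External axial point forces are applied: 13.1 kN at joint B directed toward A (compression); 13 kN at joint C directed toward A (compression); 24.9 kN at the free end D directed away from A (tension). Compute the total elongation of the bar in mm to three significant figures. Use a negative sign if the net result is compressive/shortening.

0.337 mm

Internal axial forces (sectioning from the free end, tension +): N_CD = 24.9 kN, N_BC = 11.9 kN, N_AB = -1.2 kN.
A_AB = 4012 mm².
A_BC = 323.7 mm².
δ_AB = -1200·529/(4012·110000) = -0.001439 mm
δ_BC = 11900·636/(323.7·70900) = 0.3298 mm
δ_CD = 24900·185/(2650·199000) = 0.008735 mm
δ = Σδ_i = 0.3371 mm.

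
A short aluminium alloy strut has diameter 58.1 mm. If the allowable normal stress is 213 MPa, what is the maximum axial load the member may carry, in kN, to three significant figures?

565 kN

A = 2651 mm².
P_max = σ_allow · A = 213 · 2651 = 564700 N = 564.7 kN.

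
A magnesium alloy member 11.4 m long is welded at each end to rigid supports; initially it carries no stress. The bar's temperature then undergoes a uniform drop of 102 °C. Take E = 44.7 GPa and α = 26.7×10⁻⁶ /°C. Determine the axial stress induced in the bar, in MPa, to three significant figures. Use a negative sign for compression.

Free thermal expansion αLΔT = 26.7e-6 · 11400 · -102 = -31.05 mm.
The walls impose strain ε = −(-31.05)/11400 = 2.7234e-03; σ = Eε = 44700 · 2.7234e-03 = 121.7 MPa.

122 MPa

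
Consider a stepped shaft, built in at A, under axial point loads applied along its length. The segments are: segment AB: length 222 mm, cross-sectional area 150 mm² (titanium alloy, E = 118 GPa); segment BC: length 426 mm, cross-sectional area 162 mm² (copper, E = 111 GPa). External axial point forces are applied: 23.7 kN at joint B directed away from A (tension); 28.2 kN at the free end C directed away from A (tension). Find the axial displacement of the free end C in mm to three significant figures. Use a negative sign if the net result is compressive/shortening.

1.32 mm

Internal axial forces (sectioning from the free end, tension +): N_BC = 28.2 kN, N_AB = 51.9 kN.
δ_AB = 51900·222/(150·118000) = 0.6509 mm
δ_BC = 28200·426/(162·111000) = 0.6681 mm
δ = Σδ_i = 1.319 mm.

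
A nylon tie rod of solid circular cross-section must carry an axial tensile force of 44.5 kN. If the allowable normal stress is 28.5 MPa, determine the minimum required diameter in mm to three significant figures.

44.6 mm

Required area A ≥ P/σ_allow = 44500/28.5 = 1561 mm².
For a solid circular section, d ≥ √(4A/π) = 44.59 mm.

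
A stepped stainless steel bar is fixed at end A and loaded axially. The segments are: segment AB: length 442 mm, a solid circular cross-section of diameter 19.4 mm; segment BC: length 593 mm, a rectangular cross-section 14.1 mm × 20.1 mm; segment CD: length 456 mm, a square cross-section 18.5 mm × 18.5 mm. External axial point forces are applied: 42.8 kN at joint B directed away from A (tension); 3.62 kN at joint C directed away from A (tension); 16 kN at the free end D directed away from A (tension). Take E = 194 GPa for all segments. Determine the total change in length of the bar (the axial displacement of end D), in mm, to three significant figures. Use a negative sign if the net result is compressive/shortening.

0.803 mm

Internal axial forces (sectioning from the free end, tension +): N_CD = 16 kN, N_BC = 19.62 kN, N_AB = 62.42 kN.
A_AB = 295.6 mm².
A_BC = 283.4 mm².
A_CD = 342.2 mm².
δ_AB = 62420·442/(295.6·194000) = 0.4811 mm
δ_BC = 19620·593/(283.4·194000) = 0.2116 mm
δ_CD = 16000·456/(342.2·194000) = 0.1099 mm
δ = Σδ_i = 0.8026 mm.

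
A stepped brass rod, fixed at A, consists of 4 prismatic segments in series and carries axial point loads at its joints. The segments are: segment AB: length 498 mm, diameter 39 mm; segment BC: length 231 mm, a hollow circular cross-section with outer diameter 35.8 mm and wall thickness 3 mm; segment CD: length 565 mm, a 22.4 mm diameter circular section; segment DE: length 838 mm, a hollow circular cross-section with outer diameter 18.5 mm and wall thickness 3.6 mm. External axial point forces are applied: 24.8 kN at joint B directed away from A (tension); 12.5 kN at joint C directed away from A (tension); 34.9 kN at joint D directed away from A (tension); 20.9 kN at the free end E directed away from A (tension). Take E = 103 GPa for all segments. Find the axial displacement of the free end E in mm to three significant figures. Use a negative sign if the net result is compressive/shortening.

Internal axial forces (sectioning from the free end, tension +): N_DE = 20.9 kN, N_CD = 55.8 kN, N_BC = 68.3 kN, N_AB = 93.1 kN.
A_AB = 1195 mm².
A_BC = 309.1 mm².
A_CD = 394.1 mm².
A_DE = 168.5 mm².
δ_AB = 93100·498/(1195·103000) = 0.3768 mm
δ_BC = 68300·231/(309.1·103000) = 0.4955 mm
δ_CD = 55800·565/(394.1·103000) = 0.7767 mm
δ_DE = 20900·838/(168.5·103000) = 1.009 mm
δ = Σδ_i = 2.658 mm.

2.66 mm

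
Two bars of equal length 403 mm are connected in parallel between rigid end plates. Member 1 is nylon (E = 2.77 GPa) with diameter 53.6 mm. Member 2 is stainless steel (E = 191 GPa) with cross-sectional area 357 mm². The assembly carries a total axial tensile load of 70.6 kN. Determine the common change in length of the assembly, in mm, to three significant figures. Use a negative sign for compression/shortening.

A_1 = 2256 mm².
Equal strain + equilibrium ⇒ each member carries load in proportion to AE: A₁E₁ = 6250000 N, A₂E₂ = 68190000 N, ΣAE = 74440000 N.
δ = PL/ΣAE = 70600·403/74440000 = 0.3822 mm.

0.382 mm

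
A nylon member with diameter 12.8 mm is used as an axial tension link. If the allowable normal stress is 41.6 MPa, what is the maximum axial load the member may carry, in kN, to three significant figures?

5.35 kN

A = 128.7 mm².
P_max = σ_allow · A = 41.6 · 128.7 = 5353 N = 5.353 kN.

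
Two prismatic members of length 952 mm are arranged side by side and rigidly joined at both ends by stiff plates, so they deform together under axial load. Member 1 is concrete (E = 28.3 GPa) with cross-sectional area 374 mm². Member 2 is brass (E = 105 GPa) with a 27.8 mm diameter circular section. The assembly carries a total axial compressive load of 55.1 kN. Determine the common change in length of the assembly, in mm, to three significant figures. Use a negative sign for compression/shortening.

-0.706 mm

A_2 = 607 mm².
Equal strain + equilibrium ⇒ each member carries load in proportion to AE: A₁E₁ = 10580000 N, A₂E₂ = 63730000 N, ΣAE = 74320000 N.
δ = PL/ΣAE = -55100·952/74320000 = -0.7058 mm.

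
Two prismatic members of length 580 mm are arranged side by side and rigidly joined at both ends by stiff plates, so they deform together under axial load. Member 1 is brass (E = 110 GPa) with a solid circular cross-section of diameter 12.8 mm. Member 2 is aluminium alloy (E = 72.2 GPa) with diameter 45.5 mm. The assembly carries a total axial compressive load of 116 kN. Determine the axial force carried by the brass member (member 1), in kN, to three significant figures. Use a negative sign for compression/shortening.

-12.5 kN

A_1 = 128.7 mm².
A_2 = 1626 mm².
Equal strain + equilibrium ⇒ each member carries load in proportion to AE: A₁E₁ = 14150000 N, A₂E₂ = 117400000 N, ΣAE = 131500000 N.
F₁ = P·A₁E₁/ΣAE = -116000·14150000/131500000 = -12480 N.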